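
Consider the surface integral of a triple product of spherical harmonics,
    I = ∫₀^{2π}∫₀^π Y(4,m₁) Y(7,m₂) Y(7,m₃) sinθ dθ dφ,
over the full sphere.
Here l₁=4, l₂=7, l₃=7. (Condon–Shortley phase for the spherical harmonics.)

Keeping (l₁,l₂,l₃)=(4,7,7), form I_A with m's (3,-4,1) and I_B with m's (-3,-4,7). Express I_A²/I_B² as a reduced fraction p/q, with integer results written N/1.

Same 4,7,7: normalisation and zero-m 3j drop out of the ratio.
A: Δ: 4! 4! 10! / 19! → 1/58198140; sum: t=0:+1/4354560 t=1:−1/11612160 = 1/6967296; 3j²(4 7 7; 3 -4 1) = Δ·Π!·Σ² = 625/50388  (sign +1)
B: Δ: 4! 4! 10! / 19! → 1/58198140; sum: t=3:−1/522547200 = -1/522547200; 3j²(4 7 7; -3 -4 7) = Δ·Π!·Σ² = 77/11628  (sign -1)
I_A²/I_B² = (625/50388)/(77/11628) = 1875/1001

1875/1001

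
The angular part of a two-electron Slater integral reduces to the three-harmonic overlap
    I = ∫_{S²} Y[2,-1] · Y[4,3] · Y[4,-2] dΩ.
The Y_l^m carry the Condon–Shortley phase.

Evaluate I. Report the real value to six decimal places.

-0.187702

Rules hold: Σm=0, L=10 even, 2≤4≤6.
N = 5·9·9 = 405
Δ = 2!·2!·6!/11! = 1/13860
Racah Σ t=0..2: t=0:+1/192 t=1:−1/36 t=2:+1/192 = -5/288
⇒ 3j(2 4 4; 0 0 0)² = 20/693, sgn -1
Racah Σ t=1..2: t=1:−1/1440 t=2:+1/240 = 1/288
⇒ 3j(2 4 4; -1 3 -2)² = 5/132, sgn +1
4πI² = N·(3j₀)²·(3jₘ)² = 375/847
I = -1·√(0.442739/4π) = -0.18770204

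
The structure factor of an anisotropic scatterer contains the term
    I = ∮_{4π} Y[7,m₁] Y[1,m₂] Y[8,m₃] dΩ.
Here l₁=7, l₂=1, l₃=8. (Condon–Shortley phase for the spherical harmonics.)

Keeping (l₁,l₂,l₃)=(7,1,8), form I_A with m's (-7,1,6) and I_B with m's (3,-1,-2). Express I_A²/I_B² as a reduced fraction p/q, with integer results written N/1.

1/15

l's match ⇒ only the (l;m) 3-j factors differ between A and B.
A: triangle coeff Δ(7,1,8) = 1/2040; Σ_t [0,0]: t=0:+1/174356582400 = 1/174356582400; (3j)²=1/2040 [(7 1 8; -7 1 6)], sign=+1
B: triangle coeff Δ(7,1,8) = 1/2040; Σ_t [0,0]: t=0:+1/174182400 = 1/174182400; (3j)²=1/136 [(7 1 8; 3 -1 -2)], sign=+1
I_A²/I_B² = (1/2040)/(1/136) = 1/15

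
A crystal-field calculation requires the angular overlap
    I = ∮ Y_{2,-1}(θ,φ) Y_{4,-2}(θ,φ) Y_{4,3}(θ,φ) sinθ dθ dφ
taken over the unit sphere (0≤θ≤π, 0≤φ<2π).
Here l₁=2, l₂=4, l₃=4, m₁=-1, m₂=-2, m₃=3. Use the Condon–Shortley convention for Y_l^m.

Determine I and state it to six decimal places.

-0.187702

m-sum 0 ✓  L=10 even ✓  2≤4≤6 ✓
Π(2lᵢ+1) = 5×9×9 = 405
triangle coeff Δ(2,4,4) = 1/13860
Σ_t [0,2]: t=0:+1/192 t=1:−1/36 t=2:+1/192 = -5/288
(3j)²=20/693 [(2 4 4; 0 0 0)], sign=-1
Σ_t [1,2]: t=1:−1/240 t=2:+1/1440 = -1/288
(3j)²=5/132 [(2 4 4; -1 -2 3)], sign=+1
⇒ 4πI² = 375/847
I = (-1)√(375/847/(4π)) = -0.18770204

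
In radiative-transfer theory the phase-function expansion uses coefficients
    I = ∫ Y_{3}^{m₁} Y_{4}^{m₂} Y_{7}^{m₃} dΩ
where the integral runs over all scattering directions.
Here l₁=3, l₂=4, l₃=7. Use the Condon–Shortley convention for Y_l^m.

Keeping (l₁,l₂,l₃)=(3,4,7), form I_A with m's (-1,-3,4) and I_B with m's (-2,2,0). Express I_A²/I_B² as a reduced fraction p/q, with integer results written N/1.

330/49

Shared (l₁,l₂,l₃)=(3,4,7): N and (l;000)² cancel in I_A²/I_B².
A: Δ = 0!·6!·8!/15! = 1/45045; Racah Σ t=0..0: t=0:+1/241920 = 1/241920; ⇒ 3j(3 4 7; -1 -3 4)² = 2/91, sgn -1
B: Δ = 0!·6!·8!/15! = 1/45045; Racah Σ t=0..0: t=0:+1/172800 = 1/172800; ⇒ 3j(3 4 7; -2 2 0)² = 7/2145, sgn -1
I_A²/I_B² = (2/91)/(7/2145) = 330/49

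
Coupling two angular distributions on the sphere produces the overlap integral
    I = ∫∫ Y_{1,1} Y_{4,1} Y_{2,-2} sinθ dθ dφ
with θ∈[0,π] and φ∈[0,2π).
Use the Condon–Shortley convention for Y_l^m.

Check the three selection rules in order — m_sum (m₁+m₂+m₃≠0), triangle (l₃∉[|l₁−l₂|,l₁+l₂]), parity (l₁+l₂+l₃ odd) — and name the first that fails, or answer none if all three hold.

m₁+m₂+m₃ = 1 + 1 − 2 = 0  ✓
triangle: |1−4|=3 ≤ l₃=2 ≤ 1+4=5  ✗
parity: l₁+l₂+l₃ = 7 is odd

triangle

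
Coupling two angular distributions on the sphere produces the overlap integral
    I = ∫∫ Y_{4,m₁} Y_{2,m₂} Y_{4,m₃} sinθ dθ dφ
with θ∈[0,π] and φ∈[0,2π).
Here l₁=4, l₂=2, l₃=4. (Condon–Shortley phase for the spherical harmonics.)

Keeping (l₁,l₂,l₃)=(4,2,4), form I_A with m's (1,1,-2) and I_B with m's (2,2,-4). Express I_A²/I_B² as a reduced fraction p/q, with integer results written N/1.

81/56

Shared (l₁,l₂,l₃)=(4,2,4): N and (l;000)² cancel in I_A²/I_B².
A: Δ = 2!·6!·2!/11! = 1/13860; Racah Σ t=1..2: t=1:−1/96 t=2:+1/240 = -1/160; ⇒ 3j(4 2 4; 1 1 -2)² = 27/1540, sgn -1
B: Δ = 2!·6!·2!/11! = 1/13860; Racah Σ t=2..2: t=2:+1/2880 = 1/2880; ⇒ 3j(4 2 4; 2 2 -4)² = 2/165, sgn +1
I_A²/I_B² = (27/1540)/(2/165) = 81/56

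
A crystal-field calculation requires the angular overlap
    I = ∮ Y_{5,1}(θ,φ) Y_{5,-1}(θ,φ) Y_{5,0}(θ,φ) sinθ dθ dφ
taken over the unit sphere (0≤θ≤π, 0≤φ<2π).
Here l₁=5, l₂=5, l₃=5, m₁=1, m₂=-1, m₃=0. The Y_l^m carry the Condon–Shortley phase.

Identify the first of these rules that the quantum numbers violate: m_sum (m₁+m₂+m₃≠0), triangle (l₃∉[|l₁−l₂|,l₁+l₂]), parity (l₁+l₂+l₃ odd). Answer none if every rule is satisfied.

parity

m₁+m₂+m₃ = 1 − 1 + 0 = 0  ✓
triangle: |5−5|=0 ≤ l₃=5 ≤ 5+5=10  ✓
parity: l₁+l₂+l₃ = 15 is odd  ✗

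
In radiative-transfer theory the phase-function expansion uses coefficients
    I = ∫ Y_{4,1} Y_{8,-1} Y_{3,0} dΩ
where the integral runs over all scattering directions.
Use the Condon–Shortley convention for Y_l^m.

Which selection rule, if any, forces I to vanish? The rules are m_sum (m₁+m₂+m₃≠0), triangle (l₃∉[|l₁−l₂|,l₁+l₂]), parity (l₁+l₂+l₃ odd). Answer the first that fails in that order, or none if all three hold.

m₁+m₂+m₃ = 1 − 1 + 0 = 0  ✓
triangle: |4−8|=4 ≤ l₃=3 ≤ 4+8=12  ✗
parity: l₁+l₂+l₃ = 15 is odd

triangle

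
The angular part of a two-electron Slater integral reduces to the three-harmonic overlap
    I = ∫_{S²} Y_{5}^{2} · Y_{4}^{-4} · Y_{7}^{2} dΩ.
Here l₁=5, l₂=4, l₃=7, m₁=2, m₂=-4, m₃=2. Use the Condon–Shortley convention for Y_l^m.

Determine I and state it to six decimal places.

Checks pass: Σm=0; 16 even; l₃=7∈[1,9].
(2·5+1)(2·4+1)(2·7+1) = 1485
Δ: 2! 8! 6! / 17! → 1/6126120
sum: t=0:+1/69120 t=1:−1/20736 t=2:+1/69120 = -1/51840
3j²(5 4 7; 0 0 0) = Δ·Π!·Σ² = 280/21879  (sign +1)
sum: t=0:+1/1036800 = 1/1036800
3j²(5 4 7; 2 -4 2) = Δ·Π!·Σ² = 98/12155  (sign -1)
combine: 4πI² = 1485·280/21879·98/12155 = 82320/537251
take √, sign -1: I = -0.11042290

-0.110423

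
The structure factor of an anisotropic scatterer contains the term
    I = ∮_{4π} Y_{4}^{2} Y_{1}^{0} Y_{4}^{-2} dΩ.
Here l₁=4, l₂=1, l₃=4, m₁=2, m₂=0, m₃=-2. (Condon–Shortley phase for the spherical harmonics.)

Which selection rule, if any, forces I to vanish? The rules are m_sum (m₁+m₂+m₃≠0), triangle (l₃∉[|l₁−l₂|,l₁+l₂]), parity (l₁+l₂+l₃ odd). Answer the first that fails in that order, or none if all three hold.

parity

m₁+m₂+m₃ = 2 + 0 − 2 = 0  ✓
triangle: |4−1|=3 ≤ l₃=4 ≤ 4+1=5  ✓
parity: l₁+l₂+l₃ = 9 is odd  ✗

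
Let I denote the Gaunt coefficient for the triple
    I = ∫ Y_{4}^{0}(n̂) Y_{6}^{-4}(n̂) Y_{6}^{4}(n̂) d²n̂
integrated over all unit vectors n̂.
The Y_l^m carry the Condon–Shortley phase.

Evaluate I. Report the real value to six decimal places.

Checks pass: Σm=0; 16 even; l₃=6∈[2,10].
(2·4+1)(2·6+1)(2·6+1) = 1521
Δ: 4! 4! 8! / 17! → 1/15315300
sum: t=0:+1/829440 t=1:−1/25920 t=2:+1/9216 t=3:−1/25920 t=4:+1/829440 = 7/207360
3j²(4 6 6; 0 0 0) = Δ·Π!·Σ² = 28/2431  (sign +1)
sum: t=0:+1/829440 t=1:−1/181440 t=2:+1/645120 = -1/362880
3j²(4 6 6; 0 -4 4) = Δ·Π!·Σ² = 256/17017  (sign -1)
combine: 4πI² = 1521·28/2431·256/17017 = 9216/34969
take √, sign -1: I = -0.14481872

-0.144819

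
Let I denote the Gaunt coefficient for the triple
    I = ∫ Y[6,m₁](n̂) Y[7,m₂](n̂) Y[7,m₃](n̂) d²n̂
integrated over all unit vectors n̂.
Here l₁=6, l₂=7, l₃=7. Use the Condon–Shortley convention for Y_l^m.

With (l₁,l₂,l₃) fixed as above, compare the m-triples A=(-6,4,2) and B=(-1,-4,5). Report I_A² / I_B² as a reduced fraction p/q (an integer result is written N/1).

Same 6,7,7: normalisation and zero-m 3j drop out of the ratio.
A: Δ: 6! 6! 8! / 21! → 1/2444321880; sum: t=6:+1/373248000 = 1/373248000; 3j²(6 7 7; -6 4 2) = Δ·Π!·Σ² = 308/20995  (sign -1)
B: Δ: 6! 6! 8! / 21! → 1/2444321880; sum: t=1:−1/124416000 t=2:+1/29030400 t=3:−1/69672960 = 1/82944000; 3j²(6 7 7; -1 -4 5) = Δ·Π!·Σ² = 693/83980  (sign +1)
I_A²/I_B² = (308/20995)/(693/83980) = 16/9

16/9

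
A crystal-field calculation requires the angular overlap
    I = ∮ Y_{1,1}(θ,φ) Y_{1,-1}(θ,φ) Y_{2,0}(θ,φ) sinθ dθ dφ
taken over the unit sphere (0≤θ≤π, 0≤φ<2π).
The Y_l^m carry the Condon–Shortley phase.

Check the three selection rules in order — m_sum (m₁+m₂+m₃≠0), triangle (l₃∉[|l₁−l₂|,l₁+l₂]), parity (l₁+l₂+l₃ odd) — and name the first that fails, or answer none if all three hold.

m₁+m₂+m₃ = 1 − 1 + 0 = 0  ✓
triangle: |1−1|=0 ≤ l₃=2 ≤ 1+1=2  ✓
parity: l₁+l₂+l₃ = 4 is even  ✓

none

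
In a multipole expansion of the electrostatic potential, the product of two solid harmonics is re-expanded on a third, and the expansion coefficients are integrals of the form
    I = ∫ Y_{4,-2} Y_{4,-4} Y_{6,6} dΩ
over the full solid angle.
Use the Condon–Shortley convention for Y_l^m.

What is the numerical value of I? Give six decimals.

-0.163436

Rules hold: Σm=0, L=14 even, 0≤6≤8.
N = 9·9·13 = 1053
Δ = 2!·6!·6!/15! = 1/1261260
Racah Σ t=0..2: t=0:+1/4608 t=1:−1/1296 t=2:+1/4608 = -7/20736
⇒ 3j(4 4 6; 0 0 0)² = 20/1287, sgn -1
Racah Σ t=0..0: t=0:+1/1036800 = 1/1036800
⇒ 3j(4 4 6; -2 -4 6)² = 4/195, sgn +1
4πI² = N·(3j₀)²·(3jₘ)² = 48/143
I = -1·√(0.335664/4π) = -0.16343598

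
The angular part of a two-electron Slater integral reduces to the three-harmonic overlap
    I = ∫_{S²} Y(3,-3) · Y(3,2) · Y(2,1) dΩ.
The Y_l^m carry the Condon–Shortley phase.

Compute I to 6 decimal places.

m-sum 0 ✓  L=8 even ✓  0≤2≤6 ✓
Π(2lᵢ+1) = 7×7×5 = 245
triangle coeff Δ(3,3,2) = 1/3780
Σ_t [1,3]: t=1:−1/24 t=2:+1/4 t=3:−1/24 = 1/6
(3j)²=4/105 [(3 3 2; 0 0 0)], sign=+1
Σ_t [4,4]: t=4:+1/48 = 1/48
(3j)²=5/84 [(3 3 2; -3 2 1)], sign=-1
⇒ 4πI² = 5/9
I = (-1)√(5/9/(4π)) = -0.21026104

-0.210261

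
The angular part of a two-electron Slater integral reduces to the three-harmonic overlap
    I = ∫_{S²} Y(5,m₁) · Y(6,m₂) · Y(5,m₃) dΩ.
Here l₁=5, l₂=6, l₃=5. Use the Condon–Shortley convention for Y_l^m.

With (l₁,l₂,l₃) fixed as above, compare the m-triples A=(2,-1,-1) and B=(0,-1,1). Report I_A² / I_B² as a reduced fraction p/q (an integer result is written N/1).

96/35

Same 5,6,5: normalisation and zero-m 3j drop out of the ratio.
A: Δ: 6! 4! 6! / 17! → 1/28588560; sum: t=0:+1/518400 t=1:−1/23040 t=2:+1/10368 t=3:−1/41472 = 1/32400; 3j²(5 6 5; 2 -1 -1) = Δ·Π!·Σ² = 128/12155  (sign +1)
B: Δ: 6! 4! 6! / 17! → 1/28588560; sum: t=1:−1/138240 t=2:+1/10368 t=3:−1/6912 t=4:+1/34560 t=5:−1/2073600 = -7/259200; 3j²(5 6 5; 0 -1 1) = Δ·Π!·Σ² = 28/7293  (sign -1)
I_A²/I_B² = (128/12155)/(28/7293) = 96/35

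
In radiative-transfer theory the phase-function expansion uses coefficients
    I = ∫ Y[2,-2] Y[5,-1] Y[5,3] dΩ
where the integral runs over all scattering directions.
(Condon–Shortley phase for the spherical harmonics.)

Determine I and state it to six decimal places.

m-sum 0 ✓  L=12 even ✓  3≤5≤7 ✓
Π(2lᵢ+1) = 5×11×11 = 605
triangle coeff Δ(2,5,5) = 1/38610
Σ_t [0,2]: t=0:+1/2880 t=1:−1/576 t=2:+1/2880 = -1/960
(3j)²=10/429 [(2 5 5; 0 0 0)], sign=+1
Σ_t [2,2]: t=2:+1/5760 = 1/5760
(3j)²=56/2145 [(2 5 5; -2 -1 3)], sign=+1
⇒ 4πI² = 560/1521
I = (+1)√(560/1521/(4π)) = 0.17116875

0.171169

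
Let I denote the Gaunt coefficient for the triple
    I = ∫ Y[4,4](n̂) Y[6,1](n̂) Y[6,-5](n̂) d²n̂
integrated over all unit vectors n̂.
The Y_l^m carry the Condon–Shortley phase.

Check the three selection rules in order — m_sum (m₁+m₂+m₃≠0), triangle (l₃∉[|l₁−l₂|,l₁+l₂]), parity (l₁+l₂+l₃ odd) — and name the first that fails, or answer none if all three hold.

none

Σmᵢ = 0  ✓
l₃∈[|l₁−l₂|,l₁+l₂]=[2,10], have l₃=6  ✓
Σlᵢ = 16 ⇒ even  ✓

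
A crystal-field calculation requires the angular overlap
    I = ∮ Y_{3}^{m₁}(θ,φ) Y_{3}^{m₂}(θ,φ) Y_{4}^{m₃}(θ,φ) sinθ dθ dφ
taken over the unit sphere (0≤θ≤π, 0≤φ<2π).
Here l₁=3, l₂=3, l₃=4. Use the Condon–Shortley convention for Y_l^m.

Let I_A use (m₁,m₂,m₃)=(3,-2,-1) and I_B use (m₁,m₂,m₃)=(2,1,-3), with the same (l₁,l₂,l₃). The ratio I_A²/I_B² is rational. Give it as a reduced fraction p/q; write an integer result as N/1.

l's match ⇒ only the (l;m) 3-j factors differ between A and B.
A: triangle coeff Δ(3,3,4) = 1/34650; Σ_t [0,0]: t=0:+1/288 = 1/288; (3j)²=5/231 [(3 3 4; 3 -2 -1)], sign=-1
B: triangle coeff Δ(3,3,4) = 1/34650; Σ_t [0,1]: t=0:+1/288 t=1:−1/144 = -1/288; (3j)²=1/99 [(3 3 4; 2 1 -3)], sign=+1
I_A²/I_B² = (5/231)/(1/99) = 15/7

15/7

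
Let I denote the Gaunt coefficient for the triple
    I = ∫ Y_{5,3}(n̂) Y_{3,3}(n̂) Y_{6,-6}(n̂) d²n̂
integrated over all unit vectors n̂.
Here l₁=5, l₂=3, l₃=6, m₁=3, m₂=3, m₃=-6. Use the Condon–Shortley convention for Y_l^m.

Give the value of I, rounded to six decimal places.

-0.119512

Rules hold: Σm=0, L=14 even, 2≤6≤8.
N = 11·7·13 = 1001
Δ = 2!·8!·4!/15! = 1/675675
Racah Σ t=0..2: t=0:+1/8640 t=1:−1/2304 t=2:+1/8640 = -7/34560
⇒ 3j(5 3 6; 0 0 0)² = 7/429, sgn -1
Racah Σ t=2..2: t=2:+1/1935360 = 1/1935360
⇒ 3j(5 3 6; 3 3 -6)² = 1/91, sgn +1
4πI² = N·(3j₀)²·(3jₘ)² = 7/39
I = -1·√(0.179487/4π) = -0.11951207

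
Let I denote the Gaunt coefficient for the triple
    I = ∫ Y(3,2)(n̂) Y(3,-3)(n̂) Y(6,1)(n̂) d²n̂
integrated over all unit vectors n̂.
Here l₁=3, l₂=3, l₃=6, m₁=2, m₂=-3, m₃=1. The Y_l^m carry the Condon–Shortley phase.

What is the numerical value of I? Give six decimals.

-0.031364

Checks pass: Σm=0; 12 even; l₃=6∈[0,6].
(2·3+1)(2·3+1)(2·6+1) = 637
Δ: 0! 6! 6! / 13! → 1/12012
sum: t=0:+1/1296 = 1/1296
3j²(3 3 6; 0 0 0) = Δ·Π!·Σ² = 100/3003  (sign +1)
sum: t=0:+1/86400 = 1/86400
3j²(3 3 6; 2 -3 1) = Δ·Π!·Σ² = 1/1716  (sign -1)
combine: 4πI² = 637·100/3003·1/1716 = 175/14157
take √, sign -1: I = -0.03136379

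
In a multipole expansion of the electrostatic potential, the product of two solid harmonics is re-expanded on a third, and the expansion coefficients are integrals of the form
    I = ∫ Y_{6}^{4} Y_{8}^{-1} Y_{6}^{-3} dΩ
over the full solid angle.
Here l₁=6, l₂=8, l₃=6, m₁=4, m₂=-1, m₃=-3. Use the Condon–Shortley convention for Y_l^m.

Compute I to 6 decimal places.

-0.114107

Rules hold: Σm=0, L=20 even, 2≤6≤14.
N = 13·17·13 = 2873
Δ = 8!·4!·8!/21! = 1/1309458150
Racah Σ t=2..6: t=2:+1/49766400 t=3:−1/3110400 t=4:+1/1327104 t=5:−1/3110400 t=6:+1/49766400 = 1/6635520
⇒ 3j(6 8 6; 0 0 0)² = 350/46189, sgn +1
Racah Σ t=0..2: t=0:+1/812851200 t=1:−1/43545600 t=2:+1/24883200 = 1/54190080
⇒ 3j(6 8 6; 4 -1 -3)² = 2430/323323, sgn -1
4πI² = N·(3j₀)²·(3jₘ)² = 121500/742577
I = -1·√(0.163619/4π) = -0.11410705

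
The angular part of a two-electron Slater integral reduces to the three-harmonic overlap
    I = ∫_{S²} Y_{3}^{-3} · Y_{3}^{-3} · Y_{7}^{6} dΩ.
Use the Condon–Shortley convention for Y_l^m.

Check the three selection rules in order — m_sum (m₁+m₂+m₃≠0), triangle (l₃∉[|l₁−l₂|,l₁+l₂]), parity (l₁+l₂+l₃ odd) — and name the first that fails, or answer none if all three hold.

triangle

azimuthal sum: -3 − 3 + 6 = 0  ✓
0 ≤ 7 ≤ 6 (triangle on l)  ✗
L = 3 + 3 + 7 = 13 (odd)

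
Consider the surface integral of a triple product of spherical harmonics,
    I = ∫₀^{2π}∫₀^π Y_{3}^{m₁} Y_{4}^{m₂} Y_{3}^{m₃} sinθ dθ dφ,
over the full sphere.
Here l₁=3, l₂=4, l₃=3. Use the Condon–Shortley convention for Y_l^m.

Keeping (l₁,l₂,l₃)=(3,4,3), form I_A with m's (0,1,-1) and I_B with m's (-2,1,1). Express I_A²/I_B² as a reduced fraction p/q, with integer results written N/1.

15/32

Shared (l₁,l₂,l₃)=(3,4,3): N and (l;000)² cancel in I_A²/I_B².
A: Δ = 4!·2!·4!/11! = 1/34650; Racah Σ t=1..3: t=1:−1/288 t=2:+1/24 t=3:−1/48 = 5/288; ⇒ 3j(3 4 3; 0 1 -1)² = 5/462, sgn +1
B: Δ = 4!·2!·4!/11! = 1/34650; Racah Σ t=3..4: t=3:−1/48 t=4:+1/144 = -1/72; ⇒ 3j(3 4 3; -2 1 1)² = 16/693, sgn -1
I_A²/I_B² = (5/462)/(16/693) = 15/32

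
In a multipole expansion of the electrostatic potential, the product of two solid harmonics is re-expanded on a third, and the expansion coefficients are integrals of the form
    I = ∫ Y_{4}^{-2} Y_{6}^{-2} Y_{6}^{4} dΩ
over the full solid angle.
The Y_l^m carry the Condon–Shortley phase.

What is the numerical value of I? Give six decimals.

0.060095

Rules hold: Σm=0, L=16 even, 2≤6≤10.
N = 9·13·13 = 1521
Δ = 4!·4!·8!/17! = 1/15315300
Racah Σ t=0..4: t=0:+1/829440 t=1:−1/25920 t=2:+1/9216 t=3:−1/25920 t=4:+1/829440 = 7/207360
⇒ 3j(4 6 6; 0 0 0)² = 28/2431, sgn +1
Racah Σ t=2..4: t=2:+1/138240 t=3:−1/181440 t=4:+1/3870720 = 23/11612160
⇒ 3j(4 6 6; -2 -2 4)² = 529/204204, sgn +1
4πI² = N·(3j₀)²·(3jₘ)² = 1587/34969
I = +1·√(0.0453831/4π) = 0.06009550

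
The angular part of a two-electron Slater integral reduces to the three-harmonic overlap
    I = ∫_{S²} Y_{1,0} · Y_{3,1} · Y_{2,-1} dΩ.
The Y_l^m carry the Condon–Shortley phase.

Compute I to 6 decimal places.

-0.233597

m-sum 0 ✓  L=6 even ✓  2≤2≤4 ✓
Π(2lᵢ+1) = 3×7×5 = 105
triangle coeff Δ(1,3,2) = 1/105
Σ_t [1,1]: t=1:−1/4 = -1/4
(3j)²=3/35 [(1 3 2; 0 0 0)], sign=-1
Σ_t [1,1]: t=1:−1/6 = -1/6
(3j)²=8/105 [(1 3 2; 0 1 -1)], sign=+1
⇒ 4πI² = 24/35
I = (-1)√(24/35/(4π)) = -0.23359668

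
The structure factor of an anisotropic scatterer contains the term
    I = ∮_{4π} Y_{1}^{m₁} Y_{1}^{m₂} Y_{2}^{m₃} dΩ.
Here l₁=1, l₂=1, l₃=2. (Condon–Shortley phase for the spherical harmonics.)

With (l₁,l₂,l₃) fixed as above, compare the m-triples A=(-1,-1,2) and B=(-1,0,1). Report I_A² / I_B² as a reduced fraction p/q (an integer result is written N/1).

2/1

l's match ⇒ only the (l;m) 3-j factors differ between A and B.
A: triangle coeff Δ(1,1,2) = 1/30; Σ_t [0,0]: t=0:+1/4 = 1/4; (3j)²=1/5 [(1 1 2; -1 -1 2)], sign=+1
B: triangle coeff Δ(1,1,2) = 1/30; Σ_t [0,0]: t=0:+1/2 = 1/2; (3j)²=1/10 [(1 1 2; -1 0 1)], sign=-1
I_A²/I_B² = (1/5)/(1/10) = 2/1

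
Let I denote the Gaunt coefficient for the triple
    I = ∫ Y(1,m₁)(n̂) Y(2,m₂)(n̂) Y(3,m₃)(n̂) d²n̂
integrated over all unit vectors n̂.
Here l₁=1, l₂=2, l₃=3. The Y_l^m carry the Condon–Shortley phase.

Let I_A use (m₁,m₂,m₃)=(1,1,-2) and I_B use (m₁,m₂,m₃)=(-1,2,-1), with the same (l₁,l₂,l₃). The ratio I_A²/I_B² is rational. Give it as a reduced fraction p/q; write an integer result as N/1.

l's match ⇒ only the (l;m) 3-j factors differ between A and B.
A: triangle coeff Δ(1,2,3) = 1/105; Σ_t [0,0]: t=0:+1/12 = 1/12; (3j)²=2/21 [(1 2 3; 1 1 -2)], sign=-1
B: triangle coeff Δ(1,2,3) = 1/105; Σ_t [0,0]: t=0:+1/48 = 1/48; (3j)²=1/105 [(1 2 3; -1 2 -1)], sign=+1
I_A²/I_B² = (2/21)/(1/105) = 10/1

10/1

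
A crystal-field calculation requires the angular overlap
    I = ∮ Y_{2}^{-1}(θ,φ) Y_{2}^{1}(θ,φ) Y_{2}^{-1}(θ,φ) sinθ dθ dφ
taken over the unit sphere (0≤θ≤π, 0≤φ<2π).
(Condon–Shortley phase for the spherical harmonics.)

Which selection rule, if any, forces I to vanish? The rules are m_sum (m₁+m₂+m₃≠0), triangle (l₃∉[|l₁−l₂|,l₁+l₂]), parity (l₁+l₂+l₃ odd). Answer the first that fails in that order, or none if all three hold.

m_sum

m₁+m₂+m₃ = -1 + 1 − 1 = -1  ✗
triangle: |2−2|=0 ≤ l₃=2 ≤ 2+2=4
parity: l₁+l₂+l₃ = 6 is even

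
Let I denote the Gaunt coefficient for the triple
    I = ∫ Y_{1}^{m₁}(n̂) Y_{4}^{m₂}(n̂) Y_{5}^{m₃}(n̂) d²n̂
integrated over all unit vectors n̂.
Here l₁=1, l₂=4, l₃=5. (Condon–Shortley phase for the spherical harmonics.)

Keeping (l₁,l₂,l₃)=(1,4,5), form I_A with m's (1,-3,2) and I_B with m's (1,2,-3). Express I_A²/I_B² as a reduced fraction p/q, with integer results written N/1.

Shared (l₁,l₂,l₃)=(1,4,5): N and (l;000)² cancel in I_A²/I_B².
A: Δ = 0!·2!·8!/11! = 1/495; Racah Σ t=0..0: t=0:+1/10080 = 1/10080; ⇒ 3j(1 4 5; 1 -3 2)² = 1/165, sgn -1
B: Δ = 0!·2!·8!/11! = 1/495; Racah Σ t=0..0: t=0:+1/2880 = 1/2880; ⇒ 3j(1 4 5; 1 2 -3)² = 28/495, sgn +1
I_A²/I_B² = (1/165)/(28/495) = 3/28

3/28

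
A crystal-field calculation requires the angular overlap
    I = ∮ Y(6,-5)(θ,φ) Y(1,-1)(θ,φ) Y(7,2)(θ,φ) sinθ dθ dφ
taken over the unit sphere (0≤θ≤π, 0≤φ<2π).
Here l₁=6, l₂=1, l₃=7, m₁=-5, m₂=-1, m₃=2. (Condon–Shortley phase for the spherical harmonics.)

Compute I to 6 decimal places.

m-sum = -5 − 1 + 2 = -4 ≠ 0 ⇒ I = 0

0.000000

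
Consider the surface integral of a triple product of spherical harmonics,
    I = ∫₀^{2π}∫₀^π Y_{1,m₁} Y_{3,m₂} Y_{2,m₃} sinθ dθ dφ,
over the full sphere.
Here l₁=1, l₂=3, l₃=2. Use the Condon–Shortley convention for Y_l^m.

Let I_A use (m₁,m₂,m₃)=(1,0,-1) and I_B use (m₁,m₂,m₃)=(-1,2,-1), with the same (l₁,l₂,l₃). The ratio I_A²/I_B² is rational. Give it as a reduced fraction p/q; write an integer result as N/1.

3/10

Shared (l₁,l₂,l₃)=(1,3,2): N and (l;000)² cancel in I_A²/I_B².
A: Δ = 2!·0!·4!/7! = 1/105; Racah Σ t=0..0: t=0:+1/12 = 1/12; ⇒ 3j(1 3 2; 1 0 -1)² = 1/35, sgn -1
B: Δ = 2!·0!·4!/7! = 1/105; Racah Σ t=2..2: t=2:+1/12 = 1/12; ⇒ 3j(1 3 2; -1 2 -1)² = 2/21, sgn -1
I_A²/I_B² = (1/35)/(2/21) = 3/10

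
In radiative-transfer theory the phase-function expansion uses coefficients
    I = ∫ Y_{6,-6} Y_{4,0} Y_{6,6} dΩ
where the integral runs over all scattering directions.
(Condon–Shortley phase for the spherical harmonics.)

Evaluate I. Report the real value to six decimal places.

m-sum 0 ✓  L=16 even ✓  2≤6≤10 ✓
Π(2lᵢ+1) = 13×9×13 = 1521
triangle coeff Δ(6,4,6) = 1/15315300
Σ_t [0,4]: t=0:+1/829440 t=1:−1/25920 t=2:+1/9216 t=3:−1/25920 t=4:+1/829440 = 7/207360
(3j)²=28/2431 [(6 4 6; 0 0 0)], sign=+1
Σ_t [4,4]: t=4:+1/23224320 = 1/23224320
(3j)²=99/6188 [(6 4 6; -6 0 6)], sign=+1
⇒ 4πI² = 81/289
I = (+1)√(81/289/(4π)) = 0.14934430

0.149344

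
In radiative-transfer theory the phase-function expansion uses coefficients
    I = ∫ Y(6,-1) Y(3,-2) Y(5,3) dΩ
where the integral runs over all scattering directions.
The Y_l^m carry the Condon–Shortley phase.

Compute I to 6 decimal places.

0.166435

Checks pass: Σm=0; 14 even; l₃=5∈[3,9].
(2·6+1)(2·3+1)(2·5+1) = 1001
Δ: 4! 8! 2! / 15! → 1/675675
sum: t=1:−1/8640 t=2:+1/2304 t=3:−1/8640 = 7/34560
3j²(6 3 5; 0 0 0) = Δ·Π!·Σ² = 7/429  (sign -1)
sum: t=0:+1/120960 t=1:−1/17280 = -1/20160
3j²(6 3 5; -1 -2 3) = Δ·Π!·Σ² = 64/3003  (sign -1)
combine: 4πI² = 1001·7/429·64/3003 = 448/1287
take √, sign +1: I = 0.16643505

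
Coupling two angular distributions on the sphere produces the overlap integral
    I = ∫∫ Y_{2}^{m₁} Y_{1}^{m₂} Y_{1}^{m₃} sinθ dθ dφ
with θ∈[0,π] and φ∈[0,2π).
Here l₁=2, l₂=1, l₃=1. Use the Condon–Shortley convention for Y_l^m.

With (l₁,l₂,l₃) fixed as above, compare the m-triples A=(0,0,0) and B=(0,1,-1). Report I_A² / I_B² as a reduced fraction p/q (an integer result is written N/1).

l's match ⇒ only the (l;m) 3-j factors differ between A and B.
A: triangle coeff Δ(2,1,1) = 1/30; Σ_t [1,1]: t=1:−1/1 = -1/1; (3j)²=2/15 [(2 1 1; 0 0 0)], sign=+1
B: triangle coeff Δ(2,1,1) = 1/30; Σ_t [2,2]: t=2:+1/4 = 1/4; (3j)²=1/30 [(2 1 1; 0 1 -1)], sign=+1
I_A²/I_B² = (2/15)/(1/30) = 4/1

4/1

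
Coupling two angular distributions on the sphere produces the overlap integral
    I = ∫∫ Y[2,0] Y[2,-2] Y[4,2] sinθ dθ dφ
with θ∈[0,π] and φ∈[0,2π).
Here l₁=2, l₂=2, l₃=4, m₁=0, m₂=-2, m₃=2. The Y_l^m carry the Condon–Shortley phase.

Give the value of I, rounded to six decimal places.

0.156078

Checks pass: Σm=0; 8 even; l₃=4∈[0,4].
(2·2+1)(2·2+1)(2·4+1) = 225
Δ: 0! 4! 4! / 9! → 1/630
sum: t=0:+1/16 = 1/16
3j²(2 2 4; 0 0 0) = Δ·Π!·Σ² = 2/35  (sign +1)
sum: t=0:+1/96 = 1/96
3j²(2 2 4; 0 -2 2) = Δ·Π!·Σ² = 1/42  (sign +1)
combine: 4πI² = 225·2/35·1/42 = 15/49
take √, sign +1: I = 0.15607835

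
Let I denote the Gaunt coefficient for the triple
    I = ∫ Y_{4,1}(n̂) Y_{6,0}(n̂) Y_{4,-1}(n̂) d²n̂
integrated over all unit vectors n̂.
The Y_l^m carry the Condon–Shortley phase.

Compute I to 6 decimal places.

Rules hold: Σm=0, L=14 even, 2≤4≤10.
N = 9·13·9 = 1053
Δ = 6!·2!·6!/15! = 1/1261260
Racah Σ t=2..4: t=2:+1/4608 t=3:−1/1296 t=4:+1/4608 = -7/20736
⇒ 3j(4 6 4; 0 0 0)² = 20/1287, sgn -1
Racah Σ t=1..3: t=1:−1/28800 t=2:+1/2304 t=3:−1/2592 = 7/518400
⇒ 3j(4 6 4; 1 0 -1)² = 1/25740, sgn -1
4πI² = N·(3j₀)²·(3jₘ)² = 1/1573
I = +1·√(0.000635728/4π) = 0.00711264

0.007113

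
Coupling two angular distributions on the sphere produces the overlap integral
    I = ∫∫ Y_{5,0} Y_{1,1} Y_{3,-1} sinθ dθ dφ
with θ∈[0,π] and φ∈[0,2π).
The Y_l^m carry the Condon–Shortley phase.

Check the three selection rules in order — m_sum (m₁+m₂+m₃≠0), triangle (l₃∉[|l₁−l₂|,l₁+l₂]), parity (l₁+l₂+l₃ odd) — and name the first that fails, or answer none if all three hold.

triangle

azimuthal sum: 0 + 1 − 1 = 0  ✓
4 ≤ 3 ≤ 6 (triangle on l)  ✗
L = 5 + 1 + 3 = 9 (odd)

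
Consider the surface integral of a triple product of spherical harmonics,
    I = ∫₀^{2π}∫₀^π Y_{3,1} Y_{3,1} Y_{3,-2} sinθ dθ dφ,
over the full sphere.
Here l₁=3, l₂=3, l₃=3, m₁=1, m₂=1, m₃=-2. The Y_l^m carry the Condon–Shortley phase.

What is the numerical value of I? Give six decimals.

L=9 odd ⇒ parity kills the (l;000) factor ⇒ I = 0

0.000000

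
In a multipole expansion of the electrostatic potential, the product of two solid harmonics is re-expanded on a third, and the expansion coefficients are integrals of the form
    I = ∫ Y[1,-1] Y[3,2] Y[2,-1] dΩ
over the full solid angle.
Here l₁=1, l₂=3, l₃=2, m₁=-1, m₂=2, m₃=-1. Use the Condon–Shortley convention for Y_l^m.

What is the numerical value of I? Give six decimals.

0.261169

m-sum 0 ✓  L=6 even ✓  2≤2≤4 ✓
Π(2lᵢ+1) = 3×7×5 = 105
triangle coeff Δ(1,3,2) = 1/105
Σ_t [1,1]: t=1:−1/4 = -1/4
(3j)²=3/35 [(1 3 2; 0 0 0)], sign=-1
Σ_t [2,2]: t=2:+1/12 = 1/12
(3j)²=2/21 [(1 3 2; -1 2 -1)], sign=-1
⇒ 4πI² = 6/7
I = (+1)√(6/7/(4π)) = 0.26116903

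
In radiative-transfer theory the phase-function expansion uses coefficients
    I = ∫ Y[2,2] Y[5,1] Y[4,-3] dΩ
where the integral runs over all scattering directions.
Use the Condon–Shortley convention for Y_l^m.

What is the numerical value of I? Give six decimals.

L=11 odd ⇒ parity kills the (l;000) factor ⇒ I = 0

0.000000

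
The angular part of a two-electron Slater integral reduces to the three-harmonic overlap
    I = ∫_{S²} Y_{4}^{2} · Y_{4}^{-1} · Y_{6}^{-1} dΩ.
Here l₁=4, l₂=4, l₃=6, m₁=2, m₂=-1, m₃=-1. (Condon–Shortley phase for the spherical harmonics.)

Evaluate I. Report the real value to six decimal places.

Checks pass: Σm=0; 14 even; l₃=6∈[0,8].
(2·4+1)(2·4+1)(2·6+1) = 1053
Δ: 2! 6! 6! / 15! → 1/1261260
sum: t=0:+1/4608 t=1:−1/1296 t=2:+1/4608 = -7/20736
3j²(4 4 6; 0 0 0) = Δ·Π!·Σ² = 20/1287  (sign -1)
sum: t=0:+1/3456 t=1:−1/5760 t=2:+1/172800 = 7/57600
3j²(4 4 6; 2 -1 -1) = Δ·Π!·Σ² = 21/2860  (sign -1)
combine: 4πI² = 1053·20/1287·21/2860 = 189/1573
take √, sign +1: I = 0.09778261

0.097783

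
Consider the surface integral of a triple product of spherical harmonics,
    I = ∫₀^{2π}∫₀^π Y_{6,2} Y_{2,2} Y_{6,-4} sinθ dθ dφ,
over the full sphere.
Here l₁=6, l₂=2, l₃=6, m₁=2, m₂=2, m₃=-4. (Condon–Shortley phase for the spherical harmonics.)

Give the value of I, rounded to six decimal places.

-0.153870

Rules hold: Σm=0, L=14 even, 4≤6≤8.
N = 13·5·13 = 845
Δ = 2!·10!·2!/15! = 1/90090
Racah Σ t=0..2: t=0:+1/69120 t=1:−1/14400 t=2:+1/69120 = -7/172800
⇒ 3j(6 2 6; 0 0 0)² = 14/715, sgn -1
Racah Σ t=2..2: t=2:+1/322560 = 1/322560
⇒ 3j(6 2 6; 2 2 -4)² = 18/1001, sgn +1
4πI² = N·(3j₀)²·(3jₘ)² = 36/121
I = -1·√(0.297521/4π) = -0.15386989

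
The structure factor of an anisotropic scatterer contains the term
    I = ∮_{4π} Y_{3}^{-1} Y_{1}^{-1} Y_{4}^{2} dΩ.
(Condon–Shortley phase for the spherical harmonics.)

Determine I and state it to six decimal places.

0.238414

m-sum 0 ✓  L=8 even ✓  2≤4≤4 ✓
Π(2lᵢ+1) = 7×3×9 = 189
triangle coeff Δ(3,1,4) = 1/252
Σ_t [0,0]: t=0:+1/36 = 1/36
(3j)²=4/63 [(3 1 4; 0 0 0)], sign=+1
Σ_t [0,0]: t=0:+1/96 = 1/96
(3j)²=5/84 [(3 1 4; -1 -1 2)], sign=+1
⇒ 4πI² = 5/7
I = (+1)√(5/7/(4π)) = 0.23841361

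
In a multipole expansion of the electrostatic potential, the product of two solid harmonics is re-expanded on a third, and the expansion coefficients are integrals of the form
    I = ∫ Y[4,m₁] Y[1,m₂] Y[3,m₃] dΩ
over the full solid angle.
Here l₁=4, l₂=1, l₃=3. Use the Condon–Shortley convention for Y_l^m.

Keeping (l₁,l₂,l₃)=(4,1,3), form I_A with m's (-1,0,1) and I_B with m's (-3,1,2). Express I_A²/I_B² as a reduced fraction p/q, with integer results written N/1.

5/7

Shared (l₁,l₂,l₃)=(4,1,3): N and (l;000)² cancel in I_A²/I_B².
A: Δ = 2!·6!·0!/9! = 1/252; Racah Σ t=1..1: t=1:−1/48 = -1/48; ⇒ 3j(4 1 3; -1 0 1)² = 5/84, sgn -1
B: Δ = 2!·6!·0!/9! = 1/252; Racah Σ t=2..2: t=2:+1/240 = 1/240; ⇒ 3j(4 1 3; -3 1 2)² = 1/12, sgn -1
I_A²/I_B² = (5/84)/(1/12) = 5/7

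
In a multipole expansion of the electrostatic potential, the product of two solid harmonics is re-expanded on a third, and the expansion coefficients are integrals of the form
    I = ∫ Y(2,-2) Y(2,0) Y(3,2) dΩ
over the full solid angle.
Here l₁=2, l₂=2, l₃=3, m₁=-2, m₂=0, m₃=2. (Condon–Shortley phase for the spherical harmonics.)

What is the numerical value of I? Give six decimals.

0.000000

Σlᵢ=7 odd — θ-integrand is odd under cosθ→−cosθ; I=0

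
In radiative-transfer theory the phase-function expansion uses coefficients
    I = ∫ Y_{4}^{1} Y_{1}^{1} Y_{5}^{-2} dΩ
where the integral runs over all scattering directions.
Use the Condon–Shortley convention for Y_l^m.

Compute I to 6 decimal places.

0.225034

Checks pass: Σm=0; 10 even; l₃=5∈[3,5].
(2·4+1)(2·1+1)(2·5+1) = 297
Δ: 0! 8! 2! / 11! → 1/495
sum: t=0:+1/576 = 1/576
3j²(4 1 5; 0 0 0) = Δ·Π!·Σ² = 5/99  (sign -1)
sum: t=0:+1/1440 = 1/1440
3j²(4 1 5; 1 1 -2) = Δ·Π!·Σ² = 7/165  (sign -1)
combine: 4πI² = 297·5/99·7/165 = 7/11
take √, sign +1: I = 0.22503380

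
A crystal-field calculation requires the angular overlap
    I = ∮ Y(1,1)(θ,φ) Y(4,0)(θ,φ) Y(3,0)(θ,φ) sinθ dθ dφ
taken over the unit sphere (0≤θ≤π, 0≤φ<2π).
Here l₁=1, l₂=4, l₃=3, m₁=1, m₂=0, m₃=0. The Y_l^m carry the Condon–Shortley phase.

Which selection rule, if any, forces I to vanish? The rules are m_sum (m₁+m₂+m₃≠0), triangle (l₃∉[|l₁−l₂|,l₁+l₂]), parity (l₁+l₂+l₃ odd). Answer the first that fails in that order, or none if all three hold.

m_sum

Σmᵢ = 1  ✗
l₃∈[|l₁−l₂|,l₁+l₂]=[3,5], have l₃=3
Σlᵢ = 8 ⇒ even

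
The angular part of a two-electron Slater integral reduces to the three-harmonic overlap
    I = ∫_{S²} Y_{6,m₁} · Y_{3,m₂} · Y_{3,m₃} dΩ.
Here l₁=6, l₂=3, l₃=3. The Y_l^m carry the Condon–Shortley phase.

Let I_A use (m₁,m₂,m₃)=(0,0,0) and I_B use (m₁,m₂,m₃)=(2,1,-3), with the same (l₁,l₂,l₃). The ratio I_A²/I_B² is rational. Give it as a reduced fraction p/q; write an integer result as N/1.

Same 6,3,3: normalisation and zero-m 3j drop out of the ratio.
A: Δ: 6! 6! 0! / 13! → 1/12012; sum: t=3:−1/1296 = -1/1296; 3j²(6 3 3; 0 0 0) = Δ·Π!·Σ² = 100/3003  (sign +1)
B: Δ: 6! 6! 0! / 13! → 1/12012; sum: t=4:+1/34560 = 1/34560; 3j²(6 3 3; 2 1 -3) = Δ·Π!·Σ² = 1/429  (sign +1)
I_A²/I_B² = (100/3003)/(1/429) = 100/7

100/7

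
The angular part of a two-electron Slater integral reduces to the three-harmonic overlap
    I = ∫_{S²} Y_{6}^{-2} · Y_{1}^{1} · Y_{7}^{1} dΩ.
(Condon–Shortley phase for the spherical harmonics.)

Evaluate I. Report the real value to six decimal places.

-0.135514

m-sum 0 ✓  L=14 even ✓  5≤7≤7 ✓
Π(2lᵢ+1) = 13×3×15 = 585
triangle coeff Δ(6,1,7) = 1/1365
Σ_t [0,0]: t=0:+1/518400 = 1/518400
(3j)²=7/195 [(6 1 7; 0 0 0)], sign=-1
Σ_t [0,0]: t=0:+1/1935360 = 1/1935360
(3j)²=1/91 [(6 1 7; -2 1 1)], sign=+1
⇒ 4πI² = 3/13
I = (-1)√(3/13/(4π)) = -0.13551395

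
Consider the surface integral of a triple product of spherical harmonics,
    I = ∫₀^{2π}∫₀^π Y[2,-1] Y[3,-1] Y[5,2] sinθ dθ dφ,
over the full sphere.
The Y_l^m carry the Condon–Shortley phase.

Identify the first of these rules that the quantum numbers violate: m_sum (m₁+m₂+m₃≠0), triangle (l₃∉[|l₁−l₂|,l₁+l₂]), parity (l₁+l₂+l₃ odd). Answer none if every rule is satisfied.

Σmᵢ = 0  ✓
l₃∈[|l₁−l₂|,l₁+l₂]=[1,5], have l₃=5  ✓
Σlᵢ = 10 ⇒ even  ✓

none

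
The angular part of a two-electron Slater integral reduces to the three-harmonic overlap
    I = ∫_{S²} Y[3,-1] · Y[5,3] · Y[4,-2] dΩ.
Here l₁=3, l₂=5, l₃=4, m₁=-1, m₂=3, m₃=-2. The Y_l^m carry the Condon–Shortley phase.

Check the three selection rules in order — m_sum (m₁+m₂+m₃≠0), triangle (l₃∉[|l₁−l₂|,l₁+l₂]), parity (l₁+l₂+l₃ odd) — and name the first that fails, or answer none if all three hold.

Σmᵢ = 0  ✓
l₃∈[|l₁−l₂|,l₁+l₂]=[2,8], have l₃=4  ✓
Σlᵢ = 12 ⇒ even  ✓

none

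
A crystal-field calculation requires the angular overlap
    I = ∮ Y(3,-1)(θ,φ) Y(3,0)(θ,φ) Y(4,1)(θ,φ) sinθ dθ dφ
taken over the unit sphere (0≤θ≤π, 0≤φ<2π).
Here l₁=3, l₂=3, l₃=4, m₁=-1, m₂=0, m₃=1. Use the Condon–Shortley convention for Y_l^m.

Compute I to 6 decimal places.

-0.099323

m-sum 0 ✓  L=10 even ✓  0≤4≤6 ✓
Π(2lᵢ+1) = 7×7×9 = 441
triangle coeff Δ(3,3,4) = 1/34650
Σ_t [0,2]: t=0:+1/72 t=1:−1/16 t=2:+1/72 = -5/144
(3j)²=2/77 [(3 3 4; 0 0 0)], sign=-1
Σ_t [0,2]: t=0:+1/288 t=1:−1/24 t=2:+1/48 = -5/288
(3j)²=5/462 [(3 3 4; -1 0 1)], sign=+1
⇒ 4πI² = 15/121
I = (-1)√(15/121/(4π)) = -0.09932258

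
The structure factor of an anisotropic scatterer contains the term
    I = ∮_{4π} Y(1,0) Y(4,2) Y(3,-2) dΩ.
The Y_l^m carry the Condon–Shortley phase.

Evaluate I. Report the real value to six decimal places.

m-sum 0 ✓  L=8 even ✓  3≤3≤5 ✓
Π(2lᵢ+1) = 3×9×7 = 189
triangle coeff Δ(1,4,3) = 1/252
Σ_t [1,1]: t=1:−1/36 = -1/36
(3j)²=4/63 [(1 4 3; 0 0 0)], sign=+1
Σ_t [1,1]: t=1:−1/120 = -1/120
(3j)²=1/21 [(1 4 3; 0 2 -2)], sign=+1
⇒ 4πI² = 4/7
I = (+1)√(4/7/(4π)) = 0.21324362

0.213244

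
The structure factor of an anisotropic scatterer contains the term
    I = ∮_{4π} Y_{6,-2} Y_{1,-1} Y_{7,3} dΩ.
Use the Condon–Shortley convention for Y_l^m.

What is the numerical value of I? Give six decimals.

Checks pass: Σm=0; 14 even; l₃=7∈[5,7].
(2·6+1)(2·1+1)(2·7+1) = 585
Δ: 0! 12! 2! / 15! → 1/1365
sum: t=0:+1/518400 = 1/518400
3j²(6 1 7; 0 0 0) = Δ·Π!·Σ² = 7/195  (sign -1)
sum: t=0:+1/1935360 = 1/1935360
3j²(6 1 7; -2 -1 3) = Δ·Π!·Σ² = 3/91  (sign +1)
combine: 4πI² = 585·7/195·3/91 = 9/13
take √, sign -1: I = -0.23471705

-0.234717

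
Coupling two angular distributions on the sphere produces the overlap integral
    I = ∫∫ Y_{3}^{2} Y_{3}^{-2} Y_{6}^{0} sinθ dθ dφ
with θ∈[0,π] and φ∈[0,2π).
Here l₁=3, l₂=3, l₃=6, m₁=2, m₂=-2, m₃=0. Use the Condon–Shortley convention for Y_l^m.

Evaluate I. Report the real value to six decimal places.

Checks pass: Σm=0; 12 even; l₃=6∈[0,6].
(2·3+1)(2·3+1)(2·6+1) = 637
Δ: 0! 6! 6! / 13! → 1/12012
sum: t=0:+1/1296 = 1/1296
3j²(3 3 6; 0 0 0) = Δ·Π!·Σ² = 100/3003  (sign +1)
sum: t=0:+1/14400 = 1/14400
3j²(3 3 6; 2 -2 0) = Δ·Π!·Σ² = 3/1001  (sign +1)
combine: 4πI² = 637·100/3003·3/1001 = 100/1573
take √, sign +1: I = 0.07112638

0.071126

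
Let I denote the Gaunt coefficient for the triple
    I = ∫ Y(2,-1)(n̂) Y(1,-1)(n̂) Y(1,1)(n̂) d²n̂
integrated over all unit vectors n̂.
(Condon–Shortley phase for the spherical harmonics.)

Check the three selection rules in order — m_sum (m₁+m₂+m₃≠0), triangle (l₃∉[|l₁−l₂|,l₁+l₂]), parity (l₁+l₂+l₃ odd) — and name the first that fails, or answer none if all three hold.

azimuthal sum: -1 − 1 + 1 = -1  ✗
1 ≤ 1 ≤ 3 (triangle on l)
L = 2 + 1 + 1 = 4 (even)

m_sum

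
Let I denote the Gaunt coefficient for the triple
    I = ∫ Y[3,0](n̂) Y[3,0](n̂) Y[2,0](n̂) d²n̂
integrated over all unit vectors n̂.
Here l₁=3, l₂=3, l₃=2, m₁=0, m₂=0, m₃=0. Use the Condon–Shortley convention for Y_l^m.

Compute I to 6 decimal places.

0.168209

m-sum 0 ✓  L=8 even ✓  0≤2≤6 ✓
Π(2lᵢ+1) = 7×7×5 = 245
triangle coeff Δ(3,3,2) = 1/3780
Σ_t [1,3]: t=1:−1/24 t=2:+1/4 t=3:−1/24 = 1/6
(3j)²=4/105 [(3 3 2; 0 0 0)], sign=+1
(m-triple is (0,0,0) — same symbol as above.)
⇒ 4πI² = 16/45
I = (+1)√(16/45/(4π)) = 0.16820883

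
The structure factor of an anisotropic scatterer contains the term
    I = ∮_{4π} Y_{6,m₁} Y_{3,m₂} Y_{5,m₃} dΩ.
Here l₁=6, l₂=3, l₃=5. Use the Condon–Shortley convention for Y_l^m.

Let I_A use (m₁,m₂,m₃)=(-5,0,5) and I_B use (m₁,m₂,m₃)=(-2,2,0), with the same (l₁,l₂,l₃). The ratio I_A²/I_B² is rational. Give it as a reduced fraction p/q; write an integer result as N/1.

Shared (l₁,l₂,l₃)=(6,3,5): N and (l;000)² cancel in I_A²/I_B².
A: Δ = 4!·8!·2!/15! = 1/675675; Racah Σ t=3..3: t=3:−1/483840 = -1/483840; ⇒ 3j(6 3 5; -5 0 5)² = 3/91, sgn -1
B: Δ = 4!·8!·2!/15! = 1/675675; Racah Σ t=3..4: t=3:−1/8640 t=4:+1/13824 = -1/23040; ⇒ 3j(6 3 5; -2 2 0)² = 2/429, sgn +1
I_A²/I_B² = (3/91)/(2/429) = 99/14

99/14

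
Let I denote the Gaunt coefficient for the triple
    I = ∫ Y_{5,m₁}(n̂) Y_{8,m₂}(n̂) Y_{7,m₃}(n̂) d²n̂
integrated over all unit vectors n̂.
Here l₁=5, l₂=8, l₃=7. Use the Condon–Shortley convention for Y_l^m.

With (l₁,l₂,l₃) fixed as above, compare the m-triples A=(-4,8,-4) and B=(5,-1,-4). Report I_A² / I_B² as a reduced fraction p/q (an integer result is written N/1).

286/225

Shared (l₁,l₂,l₃)=(5,8,7): N and (l;000)² cancel in I_A²/I_B².
A: Δ = 6!·4!·10!/21! = 1/814773960; Racah Σ t=6..6: t=6:+1/15676416000 = 1/15676416000; ⇒ 3j(5 8 7; -4 8 -4)² = 44/4845, sgn -1
B: Δ = 6!·4!·10!/21! = 1/814773960; Racah Σ t=0..0: t=0:+1/522547200 = 1/522547200; ⇒ 3j(5 8 7; 5 -1 -4)² = 30/4199, sgn -1
I_A²/I_B² = (44/4845)/(30/4199) = 286/225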